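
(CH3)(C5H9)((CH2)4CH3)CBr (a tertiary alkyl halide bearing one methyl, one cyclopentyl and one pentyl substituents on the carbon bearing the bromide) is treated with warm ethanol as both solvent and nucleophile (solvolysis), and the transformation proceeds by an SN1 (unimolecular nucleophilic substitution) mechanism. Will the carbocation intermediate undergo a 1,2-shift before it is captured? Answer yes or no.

The first-formed carbocation is tertiary.
No single 1,2-shift to an adjacent carbon would produce a more-substituted cation than the one already present, so no rearrangement occurs.

no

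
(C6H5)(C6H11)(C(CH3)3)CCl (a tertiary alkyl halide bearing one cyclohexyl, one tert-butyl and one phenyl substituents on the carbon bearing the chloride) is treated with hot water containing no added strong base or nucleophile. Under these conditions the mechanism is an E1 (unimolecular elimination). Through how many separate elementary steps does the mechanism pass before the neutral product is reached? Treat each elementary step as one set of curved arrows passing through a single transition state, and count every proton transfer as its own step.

2

Step 1: Unassisted departure of Cl⁻ (taking the C–Cl bonding pair) generates a tertiary carbocation.
(No 1,2-shift: no single shift to an adjacent carbon would give a more stable cation.)
Step 2: A water molecule (solvent) deprotonates a β-carbon; as the C–H bond breaks, those electrons form the new alkene π bond.
Total: 2 elementary steps.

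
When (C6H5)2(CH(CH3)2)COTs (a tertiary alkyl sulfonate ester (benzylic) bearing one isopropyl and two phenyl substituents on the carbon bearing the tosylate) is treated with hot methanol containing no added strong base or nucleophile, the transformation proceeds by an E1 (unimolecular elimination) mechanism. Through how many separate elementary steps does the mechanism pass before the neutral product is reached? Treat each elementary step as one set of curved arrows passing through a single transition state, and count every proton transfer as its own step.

Step 1: Rate-determining heterolysis of the C–O bond gives TsO⁻ and a tertiary carbocation.
(No 1,2-shift: no single shift to an adjacent carbon would give a more stable cation.)
Step 2: A methanol molecule (solvent) deprotonates a β-carbon; as the C–H bond breaks, those electrons form the new alkene π bond.
Total: 2 elementary steps.

2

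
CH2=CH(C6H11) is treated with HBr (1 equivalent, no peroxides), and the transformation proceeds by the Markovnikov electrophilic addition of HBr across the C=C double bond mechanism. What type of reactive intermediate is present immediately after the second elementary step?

Step 1: The π electrons of the C=C bond attack a proton of HBr; Markovnikov addition places the new C–H on the less-substituted alkene carbon, so the positive charge ends up on the more-substituted carbon — a secondary carbocation. The H–Br bond breaks heterolytically, releasing Br⁻.
Step 2: Carbocation rearrangement: a 1,2-hydride shift from the adjacent cyclohexyl carbon converts the initially-formed secondary cation into the more stable tertiary cation.
After step 2 the species present is a tertiary carbocation.

tertiary carbocation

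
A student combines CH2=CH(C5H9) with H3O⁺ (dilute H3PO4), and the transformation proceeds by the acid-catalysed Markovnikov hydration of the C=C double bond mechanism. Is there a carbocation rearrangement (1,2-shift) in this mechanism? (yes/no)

The first-formed carbocation is secondary.
The adjacent cyclopentyl carbon already bears 2 other carbon substituents and has a hydrogen to migrate; after a 1,2-hydride shift from that carbon the positive charge sits on a tertiary centre.
Tertiary is more stable than secondary, so the shift occurs.

yes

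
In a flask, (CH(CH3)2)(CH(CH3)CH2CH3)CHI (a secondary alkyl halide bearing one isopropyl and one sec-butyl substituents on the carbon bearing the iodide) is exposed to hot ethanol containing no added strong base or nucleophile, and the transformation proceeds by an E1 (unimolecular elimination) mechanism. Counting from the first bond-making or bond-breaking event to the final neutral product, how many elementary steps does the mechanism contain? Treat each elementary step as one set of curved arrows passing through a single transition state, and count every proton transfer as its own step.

3

Step 1: Unassisted departure of I⁻ (taking the C–I bonding pair) generates a secondary carbocation.
Step 2: A hydride (H with its bonding pair) migrates from the adjacent isopropyl carbon to the cationic centre — a 1,2-hydride shift — upgrading the secondary cation to a tertiary one.
Step 3: Loss of a β-proton to an ethanol molecule of the solvent: the C–H bonding pair collapses toward the cationic carbon to form the C=C π bond, yielding the alkene.
Total: 3 elementary steps.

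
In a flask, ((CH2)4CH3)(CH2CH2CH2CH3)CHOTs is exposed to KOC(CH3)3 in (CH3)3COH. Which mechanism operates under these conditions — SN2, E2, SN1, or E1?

E2

Conditions: a strong/bulky base with a secondary substrate bearing a β-hydrogen.
These conditions are the textbook signature of the E2 pathway.
A strong (often hindered) base removes a β-H in concert with loss of the leaving group — bimolecular elimination.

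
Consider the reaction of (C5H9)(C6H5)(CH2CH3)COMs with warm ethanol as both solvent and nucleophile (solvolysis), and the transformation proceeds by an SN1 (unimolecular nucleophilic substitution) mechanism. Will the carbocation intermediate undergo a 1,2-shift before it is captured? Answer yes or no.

no

The first-formed carbocation is tertiary.
No single 1,2-shift to an adjacent carbon would produce a more-substituted cation than the one already present, so no rearrangement occurs.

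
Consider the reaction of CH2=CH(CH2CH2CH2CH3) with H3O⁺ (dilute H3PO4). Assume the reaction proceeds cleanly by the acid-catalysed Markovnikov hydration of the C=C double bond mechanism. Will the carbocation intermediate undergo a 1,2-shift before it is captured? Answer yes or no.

The first-formed carbocation is secondary.
No single 1,2-shift to an adjacent carbon would produce a more-substituted cation than the one already present, so no rearrangement occurs.

no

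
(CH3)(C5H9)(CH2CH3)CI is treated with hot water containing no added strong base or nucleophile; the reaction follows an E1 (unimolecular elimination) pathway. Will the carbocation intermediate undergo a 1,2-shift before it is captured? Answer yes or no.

The first-formed carbocation is tertiary.
No single 1,2-shift to an adjacent carbon would produce a more-substituted cation than the one already present, so no rearrangement occurs.

no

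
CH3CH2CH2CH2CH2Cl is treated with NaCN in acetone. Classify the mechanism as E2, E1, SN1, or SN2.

SN2

Conditions: a primary substrate with a strong nucleophile in the polar aprotic solvent acetone.
These conditions are the textbook signature of the SN2 pathway.
An unhindered substrate with a strong nucleophile in a polar aprotic solvent favours one-step backside displacement.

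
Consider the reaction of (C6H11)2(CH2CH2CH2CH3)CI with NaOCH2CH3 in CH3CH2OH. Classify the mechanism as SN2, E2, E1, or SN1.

E2

Conditions: a strong base with a tertiary substrate bearing a β-hydrogen.
These conditions are the textbook signature of the E2 pathway.
A strong (often hindered) base removes a β-H in concert with loss of the leaving group — bimolecular elimination.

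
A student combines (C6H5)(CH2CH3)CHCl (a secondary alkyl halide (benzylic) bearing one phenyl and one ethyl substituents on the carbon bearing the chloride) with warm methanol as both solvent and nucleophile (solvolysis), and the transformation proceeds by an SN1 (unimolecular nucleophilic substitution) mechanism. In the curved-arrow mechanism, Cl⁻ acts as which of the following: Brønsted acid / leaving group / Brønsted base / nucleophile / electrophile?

Step 1: Rate-determining heterolysis of the C–Cl bond gives Cl⁻ and a secondary carbocation.
Cl⁻ departs with both electrons of the breaking σ-bond — that is the definition of a leaving group.

leaving group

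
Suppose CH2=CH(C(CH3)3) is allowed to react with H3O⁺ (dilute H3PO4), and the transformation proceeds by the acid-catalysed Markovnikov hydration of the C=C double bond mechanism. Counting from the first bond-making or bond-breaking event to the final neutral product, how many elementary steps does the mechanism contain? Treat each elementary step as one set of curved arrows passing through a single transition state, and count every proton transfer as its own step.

Step 1: Protonation of the alkene by H3O⁺: the π bond acts as the nucleophile and picks up H⁺, giving the more stable (Markovnikov) secondary carbocation. H2O is released.
Step 2: Carbocation rearrangement: a 1,2-methyl shift from the adjacent tert-butyl carbon converts the initially-formed secondary cation into the more stable tertiary cation.
Step 3: Nucleophilic capture of the cation by H2O produces the protonated alcohol (an oxonium ion).
Step 4: Deprotonation of the oxonium ion by a water molecule delivers the neutral alcohol and regenerates the acid catalyst.
Total: 4 elementary steps.

4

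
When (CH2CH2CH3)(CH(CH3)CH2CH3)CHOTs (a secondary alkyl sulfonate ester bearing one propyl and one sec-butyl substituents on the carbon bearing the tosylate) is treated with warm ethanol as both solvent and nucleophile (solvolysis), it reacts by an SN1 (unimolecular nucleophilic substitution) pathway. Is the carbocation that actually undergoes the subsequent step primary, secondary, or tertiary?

Step 1: Unassisted departure of TsO⁻ (taking the C–O bonding pair) generates a secondary carbocation.
Step 2: A hydride (H with its bonding pair) migrates from the adjacent sec-butyl carbon to the cationic centre — a 1,2-hydride shift — upgrading the secondary cation to a tertiary one.
The cation rearranges from secondary to tertiary via a 1,2-hydride shift from the adjacent sec-butyl carbon; the tertiary cation is what reacts next.

tertiary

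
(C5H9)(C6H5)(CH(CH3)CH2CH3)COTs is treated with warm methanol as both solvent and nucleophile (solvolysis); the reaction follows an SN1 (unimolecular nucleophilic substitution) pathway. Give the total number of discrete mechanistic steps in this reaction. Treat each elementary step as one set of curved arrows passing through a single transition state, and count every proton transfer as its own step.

Step 1: Unassisted departure of TsO⁻ (taking the C–O bonding pair) generates a tertiary carbocation.
(No 1,2-shift: no single shift to an adjacent carbon would give a more stable cation.)
Step 2: CH3OH donates an oxygen lone pair into the empty p orbital of the cation, giving a protonated ether (an oxonium ion).
Step 3: Deprotonation of the oxonium oxygen by solvent methanol yields the neutral ether.
Total: 3 elementary steps.

3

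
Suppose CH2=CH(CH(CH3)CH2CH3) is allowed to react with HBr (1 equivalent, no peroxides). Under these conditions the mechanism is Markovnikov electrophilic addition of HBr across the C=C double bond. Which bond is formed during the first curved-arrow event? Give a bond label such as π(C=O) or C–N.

Step 1: Electrophilic addition begins with the π(C=C) electrons forming a bond to the proton of HBr. Following Markovnikov's rule, the resulting cation is secondary. The H–Br bond breaks heterolytically, releasing Br⁻.
The bond formed in this step is the C–H bond.

C–H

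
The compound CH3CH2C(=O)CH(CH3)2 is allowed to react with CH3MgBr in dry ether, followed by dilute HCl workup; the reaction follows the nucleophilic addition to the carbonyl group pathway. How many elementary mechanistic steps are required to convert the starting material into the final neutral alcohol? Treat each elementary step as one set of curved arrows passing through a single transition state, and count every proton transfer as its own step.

2

Step 1: A lone pair / filled orbital on the carbanion-like carbon of CH3MgBr attacks the electrophilic carbonyl carbon; the π(C=O) electrons shift onto oxygen, producing a tetrahedral alkoxide intermediate.
Step 2: Protonation of the alkoxide by dilute HCl workup furnishes an alcohol.
Total: 2 elementary steps.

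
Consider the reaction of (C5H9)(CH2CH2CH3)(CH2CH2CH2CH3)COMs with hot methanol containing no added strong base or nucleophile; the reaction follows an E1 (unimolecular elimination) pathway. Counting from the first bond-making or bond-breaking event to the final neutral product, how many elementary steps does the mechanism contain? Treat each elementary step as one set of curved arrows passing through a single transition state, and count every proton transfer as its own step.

Step 1: Ionisation: the C–O σ-bond cleaves heterolytically; both bonding electrons depart with MsO⁻, leaving a tertiary carbocation at the α-carbon.
(No 1,2-shift: no single shift to an adjacent carbon would give a more stable cation.)
Step 2: A weak base (a methanol molecule from the solvent) removes a proton from a carbon adjacent to the cationic centre; the electrons of that C–H bond become the new π(C=C) bond, giving the alkene.
Total: 2 elementary steps.

2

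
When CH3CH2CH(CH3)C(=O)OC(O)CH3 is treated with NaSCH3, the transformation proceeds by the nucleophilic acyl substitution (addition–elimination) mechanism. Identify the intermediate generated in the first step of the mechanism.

tetrahedral intermediate

Step 1: Nucleophilic addition of CH3S⁻ to the acyl carbon breaks the π(C=O) bond and yields a tetrahedral, anionic intermediate.
After step 1 the species present is a tetrahedral intermediate.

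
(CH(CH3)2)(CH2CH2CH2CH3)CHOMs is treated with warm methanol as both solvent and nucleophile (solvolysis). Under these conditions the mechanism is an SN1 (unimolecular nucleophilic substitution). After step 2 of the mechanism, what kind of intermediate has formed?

Step 1: The C–O bond breaks with both electrons going to the mesylate; MsO⁻ leaves and a secondary carbocation remains.
Step 2: A hydride (H with its bonding pair) migrates from the adjacent isopropyl carbon to the cationic centre — a 1,2-hydride shift — upgrading the secondary cation to a tertiary one.
After step 2 the species present is a tertiary carbocation.

tertiary carbocation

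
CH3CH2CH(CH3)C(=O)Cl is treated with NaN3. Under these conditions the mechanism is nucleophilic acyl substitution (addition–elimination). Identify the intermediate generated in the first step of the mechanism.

Step 1: N3⁻ adds to the carbonyl carbon; the C=O π electrons shift onto oxygen and a tetrahedral alkoxide intermediate forms.
After step 1 the species present is a tetrahedral intermediate.

tetrahedral intermediate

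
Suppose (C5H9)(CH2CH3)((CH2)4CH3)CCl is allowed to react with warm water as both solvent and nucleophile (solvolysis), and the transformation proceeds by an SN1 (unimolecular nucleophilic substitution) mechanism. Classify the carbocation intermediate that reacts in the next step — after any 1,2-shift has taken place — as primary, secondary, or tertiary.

tertiary

Step 1: Unassisted departure of Cl⁻ (taking the C–Cl bonding pair) generates a tertiary carbocation.
No single 1,2-shift to an adjacent carbon would give a more-substituted cation, so no rearrangement occurs.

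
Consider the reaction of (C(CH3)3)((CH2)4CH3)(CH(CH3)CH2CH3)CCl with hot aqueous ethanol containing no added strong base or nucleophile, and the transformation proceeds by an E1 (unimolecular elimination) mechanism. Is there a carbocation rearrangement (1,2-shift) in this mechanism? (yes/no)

The first-formed carbocation is tertiary.
No single 1,2-shift to an adjacent carbon would produce a more-substituted cation than the one already present, so no rearrangement occurs.

no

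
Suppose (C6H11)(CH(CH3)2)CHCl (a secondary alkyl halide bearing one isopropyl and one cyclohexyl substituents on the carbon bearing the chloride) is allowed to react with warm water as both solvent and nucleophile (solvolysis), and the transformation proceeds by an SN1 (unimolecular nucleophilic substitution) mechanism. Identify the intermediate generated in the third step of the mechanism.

oxonium ion

Step 1: Rate-determining heterolysis of the C–Cl bond gives Cl⁻ and a secondary carbocation.
Step 2: A 1,2-hydride shift from the adjacent isopropyl carbon moves the positive charge from the secondary centre to an adjacent carbon, generating a more stable tertiary carbocation.
Step 3: H2O donates an oxygen lone pair into the empty p orbital of the cation, giving a protonated alcohol (an oxonium ion).
After step 3 the species present is an oxonium ion.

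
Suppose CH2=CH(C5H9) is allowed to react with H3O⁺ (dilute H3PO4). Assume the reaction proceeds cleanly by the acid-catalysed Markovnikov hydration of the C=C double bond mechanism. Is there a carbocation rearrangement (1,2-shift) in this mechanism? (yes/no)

The first-formed carbocation is secondary.
The adjacent cyclopentyl carbon already bears 2 other carbon substituents and has a hydrogen to migrate; after a 1,2-hydride shift from that carbon the positive charge sits on a tertiary centre.
Tertiary is more stable than secondary, so the shift occurs.

yes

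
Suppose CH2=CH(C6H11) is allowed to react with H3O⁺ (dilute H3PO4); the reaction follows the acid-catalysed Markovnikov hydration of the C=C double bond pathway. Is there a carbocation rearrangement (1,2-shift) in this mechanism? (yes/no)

yes

The first-formed carbocation is secondary.
The adjacent cyclohexyl carbon already bears 2 other carbon substituents and has a hydrogen to migrate; after a 1,2-hydride shift from that carbon the positive charge sits on a tertiary centre.
Tertiary is more stable than secondary, so the shift occurs.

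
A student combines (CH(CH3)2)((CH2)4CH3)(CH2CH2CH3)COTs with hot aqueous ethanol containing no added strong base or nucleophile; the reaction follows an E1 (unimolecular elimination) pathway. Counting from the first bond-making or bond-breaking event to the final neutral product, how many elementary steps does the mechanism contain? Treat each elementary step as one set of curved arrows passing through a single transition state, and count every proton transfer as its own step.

Step 1: Ionisation: the C–O σ-bond cleaves heterolytically; both bonding electrons depart with TsO⁻, leaving a tertiary carbocation at the α-carbon.
(No 1,2-shift: no single shift to an adjacent carbon would give a more stable cation.)
Step 2: A weak base (a water (or ethanol) molecule from the solvent) removes a proton from a carbon adjacent to the cationic centre; the electrons of that C–H bond become the new π(C=C) bond, giving the alkene.
Total: 2 elementary steps.

2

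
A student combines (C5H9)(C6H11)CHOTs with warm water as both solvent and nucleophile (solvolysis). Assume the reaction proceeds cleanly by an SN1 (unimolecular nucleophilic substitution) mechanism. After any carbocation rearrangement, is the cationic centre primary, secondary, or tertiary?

Step 1: The C–O bond breaks with both electrons going to the tosylate; TsO⁻ leaves and a secondary carbocation remains.
Step 2: A hydride (H with its bonding pair) migrates from the adjacent cyclopentyl carbon to the cationic centre — a 1,2-hydride shift — upgrading the secondary cation to a tertiary one.
The cation rearranges from secondary to tertiary via a 1,2-hydride shift from the adjacent cyclopentyl carbon; the tertiary cation is what reacts next.

tertiary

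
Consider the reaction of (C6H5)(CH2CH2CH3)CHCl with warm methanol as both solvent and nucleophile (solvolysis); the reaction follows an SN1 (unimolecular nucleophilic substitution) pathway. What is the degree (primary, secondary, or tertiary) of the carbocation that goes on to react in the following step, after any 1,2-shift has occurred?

Step 1: The C–Cl bond breaks with both electrons going to the chloride; Cl⁻ leaves and a secondary carbocation remains.
No single 1,2-shift to an adjacent carbon would give a more-substituted cation, so no rearrangement occurs.

secondary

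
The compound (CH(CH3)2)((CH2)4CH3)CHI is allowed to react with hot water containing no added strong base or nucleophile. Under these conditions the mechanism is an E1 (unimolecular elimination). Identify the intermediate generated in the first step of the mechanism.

Step 1: Unassisted departure of I⁻ (taking the C–I bonding pair) generates a secondary carbocation.
After step 1 the species present is a secondary carbocation.

secondary carbocation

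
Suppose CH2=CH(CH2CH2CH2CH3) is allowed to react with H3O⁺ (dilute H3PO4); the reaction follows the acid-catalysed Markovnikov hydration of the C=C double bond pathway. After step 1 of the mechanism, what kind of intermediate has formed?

Step 1: Electrophilic addition begins with the π(C=C) electrons forming a bond to the proton of H3O⁺. Following Markovnikov's rule, the resulting cation is secondary. H2O is released.
After step 1 the species present is a secondary carbocation.

secondary carbocation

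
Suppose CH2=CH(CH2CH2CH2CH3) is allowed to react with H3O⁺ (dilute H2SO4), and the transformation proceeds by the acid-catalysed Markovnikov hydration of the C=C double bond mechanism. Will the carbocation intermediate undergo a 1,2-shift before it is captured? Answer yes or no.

no

The first-formed carbocation is secondary.
No single 1,2-shift to an adjacent carbon would produce a more-substituted cation than the one already present, so no rearrangement occurs.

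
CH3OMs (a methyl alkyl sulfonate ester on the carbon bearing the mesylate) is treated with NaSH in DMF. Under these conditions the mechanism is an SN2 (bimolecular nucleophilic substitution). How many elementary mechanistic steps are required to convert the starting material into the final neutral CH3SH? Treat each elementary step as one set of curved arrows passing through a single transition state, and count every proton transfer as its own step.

1

Step 1: The hydrosulfide nucleophile donates a lone pair from S to the α-carbon in a backside attack; simultaneously the C–O σ-bond breaks and both of its electrons leave with MsO⁻. One concerted step with inversion of configuration.
Total: 1 elementary step.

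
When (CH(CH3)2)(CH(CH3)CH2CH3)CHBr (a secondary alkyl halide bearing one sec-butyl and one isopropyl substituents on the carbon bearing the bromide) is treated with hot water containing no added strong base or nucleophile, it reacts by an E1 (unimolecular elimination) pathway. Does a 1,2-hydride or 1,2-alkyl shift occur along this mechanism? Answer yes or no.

yes

The first-formed carbocation is secondary.
The adjacent sec-butyl carbon already bears 2 other carbon substituents and has a hydrogen to migrate; after a 1,2-hydride shift from that carbon the positive charge sits on a tertiary centre.
Tertiary is more stable than secondary, so the shift occurs.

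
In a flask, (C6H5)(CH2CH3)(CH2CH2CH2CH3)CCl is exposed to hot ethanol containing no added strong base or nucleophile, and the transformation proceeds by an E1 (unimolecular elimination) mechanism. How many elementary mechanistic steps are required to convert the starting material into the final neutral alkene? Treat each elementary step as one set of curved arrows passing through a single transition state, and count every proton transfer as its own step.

Step 1: Rate-determining heterolysis of the C–Cl bond gives Cl⁻ and a tertiary carbocation.
(No 1,2-shift: no single shift to an adjacent carbon would give a more stable cation.)
Step 2: An ethanol molecule (solvent) deprotonates a β-carbon; as the C–H bond breaks, those electrons form the new alkene π bond.
Total: 2 elementary steps.

2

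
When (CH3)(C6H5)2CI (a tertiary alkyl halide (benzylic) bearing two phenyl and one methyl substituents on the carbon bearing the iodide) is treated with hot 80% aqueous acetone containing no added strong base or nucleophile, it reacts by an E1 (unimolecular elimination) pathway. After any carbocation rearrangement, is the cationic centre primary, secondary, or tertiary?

tertiary

Step 1: The C–I bond breaks with both electrons going to the iodide; I⁻ leaves and a tertiary carbocation remains.
No single 1,2-shift to an adjacent carbon would give a more-substituted cation, so no rearrangement occurs.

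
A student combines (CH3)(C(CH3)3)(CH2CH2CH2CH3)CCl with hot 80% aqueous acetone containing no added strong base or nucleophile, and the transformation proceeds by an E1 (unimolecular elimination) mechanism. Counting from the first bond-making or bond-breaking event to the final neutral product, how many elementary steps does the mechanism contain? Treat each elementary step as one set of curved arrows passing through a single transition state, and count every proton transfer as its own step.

Step 1: Ionisation: the C–Cl σ-bond cleaves heterolytically; both bonding electrons depart with Cl⁻, leaving a tertiary carbocation at the α-carbon.
(No 1,2-shift: no single shift to an adjacent carbon would give a more stable cation.)
Step 2: A water molecule (solvent) deprotonates a β-carbon; as the C–H bond breaks, those electrons form the new alkene π bond.
Total: 2 elementary steps.

2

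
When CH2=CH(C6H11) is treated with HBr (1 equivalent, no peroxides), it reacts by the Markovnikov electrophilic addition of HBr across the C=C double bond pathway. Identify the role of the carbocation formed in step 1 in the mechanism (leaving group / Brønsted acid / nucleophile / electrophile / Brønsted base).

Step 3: Br⁻ captures the cation: a lone pair on Br⁻ fills the empty p orbital, producing the alkyl halide product.
The carbocation formed in step 1 accepts an electron pair into an empty or π* orbital — it is the electrophile.

electrophile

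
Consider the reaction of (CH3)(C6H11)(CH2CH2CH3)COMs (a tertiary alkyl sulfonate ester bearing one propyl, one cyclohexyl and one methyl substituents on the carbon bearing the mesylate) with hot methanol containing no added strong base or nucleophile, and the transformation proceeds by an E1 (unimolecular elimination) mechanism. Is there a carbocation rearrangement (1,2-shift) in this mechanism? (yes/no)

no

The first-formed carbocation is tertiary.
No single 1,2-shift to an adjacent carbon would produce a more-substituted cation than the one already present, so no rearrangement occurs.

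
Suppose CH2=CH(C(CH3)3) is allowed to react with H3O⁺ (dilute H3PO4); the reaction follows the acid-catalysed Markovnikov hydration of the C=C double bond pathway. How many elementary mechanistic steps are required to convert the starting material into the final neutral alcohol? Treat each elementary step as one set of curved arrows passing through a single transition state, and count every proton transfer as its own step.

Step 1: Protonation of the alkene by H3O⁺: the π bond acts as the nucleophile and picks up H⁺, giving the more stable (Markovnikov) secondary carbocation. H2O is released.
Step 2: Carbocation rearrangement: a 1,2-methyl shift from the adjacent tert-butyl carbon converts the initially-formed secondary cation into the more stable tertiary cation.
Step 3: A lone pair on the oxygen of H2O attacks the carbocation, forming a C–O bond and an oxonium ion (a protonated alcohol).
Step 4: H2O removes a proton from the oxonium oxygen, regenerating H3O⁺ and giving the neutral alcohol.
Total: 4 elementary steps.

4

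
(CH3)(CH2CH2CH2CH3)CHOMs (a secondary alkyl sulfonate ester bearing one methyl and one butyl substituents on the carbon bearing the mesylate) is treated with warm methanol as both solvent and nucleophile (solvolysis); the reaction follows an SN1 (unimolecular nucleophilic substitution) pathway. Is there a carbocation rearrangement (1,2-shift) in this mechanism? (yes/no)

The first-formed carbocation is secondary.
No single 1,2-shift to an adjacent carbon would produce a more-substituted cation than the one already present, so no rearrangement occurs.

no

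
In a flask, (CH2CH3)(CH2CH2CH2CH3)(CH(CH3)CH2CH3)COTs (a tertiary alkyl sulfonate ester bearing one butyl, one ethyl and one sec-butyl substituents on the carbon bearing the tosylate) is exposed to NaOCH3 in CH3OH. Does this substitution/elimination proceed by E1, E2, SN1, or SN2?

Conditions: a strong base with a tertiary substrate bearing a β-hydrogen.
These conditions are the textbook signature of the E2 pathway.
A strong (often hindered) base removes a β-H in concert with loss of the leaving group — bimolecular elimination.

E2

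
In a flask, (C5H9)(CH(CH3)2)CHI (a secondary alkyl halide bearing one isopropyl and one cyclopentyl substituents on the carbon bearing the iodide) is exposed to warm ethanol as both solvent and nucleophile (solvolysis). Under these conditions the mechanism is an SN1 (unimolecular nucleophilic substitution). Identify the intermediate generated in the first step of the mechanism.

secondary carbocation

Step 1: The C–I bond breaks with both electrons going to the iodide; I⁻ leaves and a secondary carbocation remains.
After step 1 the species present is a secondary carbocation.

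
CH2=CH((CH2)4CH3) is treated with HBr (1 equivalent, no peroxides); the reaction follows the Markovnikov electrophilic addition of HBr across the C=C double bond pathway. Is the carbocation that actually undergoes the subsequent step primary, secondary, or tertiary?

secondary

Step 1: Electrophilic addition begins with the π(C=C) electrons forming a bond to the proton of HBr. Following Markovnikov's rule, the resulting cation is secondary. The H–Br bond breaks heterolytically, releasing Br⁻.
No single 1,2-shift to an adjacent carbon would give a more-substituted cation, so no rearrangement occurs.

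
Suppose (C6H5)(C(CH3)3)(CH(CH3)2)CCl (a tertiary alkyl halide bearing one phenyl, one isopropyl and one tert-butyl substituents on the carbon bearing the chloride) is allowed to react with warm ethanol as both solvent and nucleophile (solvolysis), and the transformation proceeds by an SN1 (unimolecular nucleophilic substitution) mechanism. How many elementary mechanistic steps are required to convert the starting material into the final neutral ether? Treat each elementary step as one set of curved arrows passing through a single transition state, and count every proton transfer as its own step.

Step 1: Unassisted departure of Cl⁻ (taking the C–Cl bonding pair) generates a tertiary carbocation.
(No 1,2-shift: no single shift to an adjacent carbon would give a more stable cation.)
Step 2: CH3CH2OH donates an oxygen lone pair into the empty p orbital of the cation, giving a protonated ether (an oxonium ion).
Step 3: Proton transfer from the O–H of the oxonium ion to a solvent molecule delivers the neutral ether.
Total: 3 elementary steps.

3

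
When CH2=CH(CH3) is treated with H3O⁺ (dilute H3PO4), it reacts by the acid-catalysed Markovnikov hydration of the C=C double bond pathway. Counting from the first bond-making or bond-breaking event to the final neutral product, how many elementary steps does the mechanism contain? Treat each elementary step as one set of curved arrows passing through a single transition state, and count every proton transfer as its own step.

3

Step 1: Protonation of the alkene by H3O⁺: the π bond acts as the nucleophile and picks up H⁺, giving the more stable (Markovnikov) secondary carbocation. H2O is released.
(No 1,2-shift: no single shift to an adjacent carbon would give a more stable cation.)
Step 2: Water acts as the nucleophile: an oxygen lone pair bonds to the cationic carbon, giving an oxonium-ion intermediate.
Step 3: H2O removes a proton from the oxonium oxygen, regenerating H3O⁺ and giving the neutral alcohol.
Total: 3 elementary steps.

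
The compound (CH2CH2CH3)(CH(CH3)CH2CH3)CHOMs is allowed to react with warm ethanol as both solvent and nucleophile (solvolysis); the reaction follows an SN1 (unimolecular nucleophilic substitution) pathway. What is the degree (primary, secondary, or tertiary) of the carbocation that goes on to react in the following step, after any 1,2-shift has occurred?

Step 1: Unassisted departure of MsO⁻ (taking the C–O bonding pair) generates a secondary carbocation.
Step 2: A hydride (H with its bonding pair) migrates from the adjacent sec-butyl carbon to the cationic centre — a 1,2-hydride shift — upgrading the secondary cation to a tertiary one.
The cation rearranges from secondary to tertiary via a 1,2-hydride shift from the adjacent sec-butyl carbon; the tertiary cation is what reacts next.

tertiary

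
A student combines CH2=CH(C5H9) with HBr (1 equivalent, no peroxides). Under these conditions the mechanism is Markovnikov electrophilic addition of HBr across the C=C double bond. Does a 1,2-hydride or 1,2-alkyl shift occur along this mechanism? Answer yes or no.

yes

The first-formed carbocation is secondary.
The adjacent cyclopentyl carbon already bears 2 other carbon substituents and has a hydrogen to migrate; after a 1,2-hydride shift from that carbon the positive charge sits on a tertiary centre.
Tertiary is more stable than secondary, so the shift occurs.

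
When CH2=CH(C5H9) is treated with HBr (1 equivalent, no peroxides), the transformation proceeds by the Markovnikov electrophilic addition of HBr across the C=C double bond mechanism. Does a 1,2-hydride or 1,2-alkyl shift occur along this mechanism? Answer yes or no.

yes

The first-formed carbocation is secondary.
The adjacent cyclopentyl carbon already bears 2 other carbon substituents and has a hydrogen to migrate; after a 1,2-hydride shift from that carbon the positive charge sits on a tertiary centre.
Tertiary is more stable than secondary, so the shift occurs.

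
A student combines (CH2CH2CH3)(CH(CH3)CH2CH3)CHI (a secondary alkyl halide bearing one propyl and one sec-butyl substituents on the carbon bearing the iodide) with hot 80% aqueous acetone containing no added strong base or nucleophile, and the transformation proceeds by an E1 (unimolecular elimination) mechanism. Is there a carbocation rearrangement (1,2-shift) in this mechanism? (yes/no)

The first-formed carbocation is secondary.
The adjacent sec-butyl carbon already bears 2 other carbon substituents and has a hydrogen to migrate; after a 1,2-hydride shift from that carbon the positive charge sits on a tertiary centre.
Tertiary is more stable than secondary, so the shift occurs.

yes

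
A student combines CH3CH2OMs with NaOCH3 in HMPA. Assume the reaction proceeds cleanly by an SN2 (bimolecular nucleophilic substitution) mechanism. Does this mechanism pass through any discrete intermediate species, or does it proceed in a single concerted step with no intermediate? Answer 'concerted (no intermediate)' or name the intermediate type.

The methoxide nucleophile donates a lone pair from O to the α-carbon in a backside attack; simultaneously the C–O σ-bond breaks and both of its electrons leave with MsO⁻. One concerted step with inversion of configuration.
All bond changes occur in one transition state; no discrete intermediate is formed.

concerted (no intermediate)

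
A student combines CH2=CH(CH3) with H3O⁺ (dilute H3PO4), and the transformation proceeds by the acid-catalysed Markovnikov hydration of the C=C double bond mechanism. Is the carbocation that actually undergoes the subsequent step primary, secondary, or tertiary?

Step 1: The π electrons of the C=C bond attack a proton of H3O⁺; Markovnikov addition places the new C–H on the less-substituted alkene carbon, so the positive charge ends up on the more-substituted carbon — a secondary carbocation. H2O is released.
No single 1,2-shift to an adjacent carbon would give a more-substituted cation, so no rearrangement occurs.

secondary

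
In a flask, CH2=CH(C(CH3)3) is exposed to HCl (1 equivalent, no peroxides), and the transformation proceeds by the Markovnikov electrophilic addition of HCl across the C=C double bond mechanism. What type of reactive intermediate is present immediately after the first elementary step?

secondary carbocation

Step 1: Electrophilic addition begins with the π(C=C) electrons forming a bond to the proton of HCl. Following Markovnikov's rule, the resulting cation is secondary. The H–Cl bond breaks heterolytically, releasing Cl⁻.
After step 1 the species present is a secondary carbocation.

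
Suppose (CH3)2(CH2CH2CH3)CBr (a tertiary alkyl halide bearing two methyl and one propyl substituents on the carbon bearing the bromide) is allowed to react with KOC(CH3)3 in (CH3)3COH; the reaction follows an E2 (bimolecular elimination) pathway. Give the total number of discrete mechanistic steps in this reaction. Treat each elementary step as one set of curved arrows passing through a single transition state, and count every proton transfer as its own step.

Step 1: In one step, (CH3)3CO⁻ pulls off a β-proton, the C–Br bond cleaves, and a C=C double bond forms between the α- and β-carbons (E2, anti elimination).
Total: 1 elementary step.

1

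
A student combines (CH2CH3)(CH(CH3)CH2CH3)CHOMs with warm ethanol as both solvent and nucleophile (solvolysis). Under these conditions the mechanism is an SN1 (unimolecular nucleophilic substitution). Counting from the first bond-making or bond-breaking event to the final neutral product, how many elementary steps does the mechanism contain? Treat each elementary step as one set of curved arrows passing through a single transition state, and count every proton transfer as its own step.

4

Step 1: The C–O bond breaks with both electrons going to the mesylate; MsO⁻ leaves and a secondary carbocation remains.
Step 2: A hydride (H with its bonding pair) migrates from the adjacent sec-butyl carbon to the cationic centre — a 1,2-hydride shift — upgrading the secondary cation to a tertiary one.
Step 3: CH3CH2OH donates an oxygen lone pair into the empty p orbital of the cation, giving a protonated ether (an oxonium ion).
Step 4: A second solvent molecule removes the proton on oxygen, giving the neutral ether product.
Total: 4 elementary steps.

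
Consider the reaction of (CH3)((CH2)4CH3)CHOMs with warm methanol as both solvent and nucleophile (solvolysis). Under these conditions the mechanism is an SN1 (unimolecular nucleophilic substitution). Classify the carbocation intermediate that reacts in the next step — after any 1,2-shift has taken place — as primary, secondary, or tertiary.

Step 1: The C–O bond breaks with both electrons going to the mesylate; MsO⁻ leaves and a secondary carbocation remains.
No single 1,2-shift to an adjacent carbon would give a more-substituted cation, so no rearrangement occurs.

secondary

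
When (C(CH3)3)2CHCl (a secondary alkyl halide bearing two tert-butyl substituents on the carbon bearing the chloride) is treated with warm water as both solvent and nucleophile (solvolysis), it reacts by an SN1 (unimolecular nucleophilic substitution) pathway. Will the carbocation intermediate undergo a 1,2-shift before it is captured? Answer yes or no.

yes

The first-formed carbocation is secondary.
The adjacent tert-butyl carbon has no hydrogen but bears methyl groups; migration of one methyl with its bonding pair (a 1,2-methyl shift) places the charge on a tertiary centre.
Tertiary is more stable than secondary, so the shift occurs.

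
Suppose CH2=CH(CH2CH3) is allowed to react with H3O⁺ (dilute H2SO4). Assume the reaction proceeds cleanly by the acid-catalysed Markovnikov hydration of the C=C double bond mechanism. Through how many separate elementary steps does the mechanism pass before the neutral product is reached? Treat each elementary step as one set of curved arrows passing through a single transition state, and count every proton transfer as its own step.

Step 1: Electrophilic addition begins with the π(C=C) electrons forming a bond to the proton of H3O⁺. Following Markovnikov's rule, the resulting cation is secondary. H2O is released.
(No 1,2-shift: no single shift to an adjacent carbon would give a more stable cation.)
Step 2: Nucleophilic capture of the cation by H2O produces the protonated alcohol (an oxonium ion).
Step 3: Deprotonation of the oxonium ion by a water molecule delivers the neutral alcohol and regenerates the acid catalyst.
Total: 3 elementary steps.

3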